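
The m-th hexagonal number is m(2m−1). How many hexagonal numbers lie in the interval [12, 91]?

The n-th hexagonal number is n(2n−1).
Smallest index with value ≥ 12: n = 3 (giving 15).
Largest index with value ≤ 91: n = 7 (giving 91).
Indices 3 through 7: 5 terms.

5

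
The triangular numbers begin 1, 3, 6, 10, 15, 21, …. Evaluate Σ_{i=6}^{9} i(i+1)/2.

Σ i(i+1)/2 = (Σi² + Σi) / 2 over i = 6..9.
Σi = 45 − 15 = 30 and Σi² = 285 − 55 = 230.
(1·230 + 1·30) / 2 = 260/2 = 130.

130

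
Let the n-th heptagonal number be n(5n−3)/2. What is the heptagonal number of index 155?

59830

The 155th heptagonal number is n(5n−3)/2 with n = 155.
155·(5·155 − 3)/2 = 155·772/2 = 155·386 = 59830.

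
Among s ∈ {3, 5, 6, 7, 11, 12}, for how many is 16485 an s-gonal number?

1

s = 3: P(3, 181) = 16471 and P(3, 182) = 16653; 16485 is not s-gonal.
s = 5: P(5, 105) = 16485. ✓
s = 6: P(6, 91) = 16471 and P(6, 92) = 16836; 16485 is not s-gonal.
s = 7: P(7, 81) = 16281 and P(7, 82) = 16687; 16485 is not s-gonal.
s = 11: P(11, 60) = 15990 and P(11, 61) = 16531; 16485 is not s-gonal.
s = 12: P(12, 57) = 16017 and P(12, 58) = 16588; 16485 is not s-gonal.
Hits: s ∈ {5} → 1.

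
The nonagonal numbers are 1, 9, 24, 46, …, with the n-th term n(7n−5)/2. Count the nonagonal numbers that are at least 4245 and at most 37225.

68

The n-th nonagonal number is n(7n−5)/2.
Smallest index with value ≥ 4245: n = 36 (giving 4446).
Largest index with value ≤ 37225: n = 103 (giving 36874).
Indices 36 through 103: 68 terms.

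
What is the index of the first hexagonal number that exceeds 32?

Solve n(2n−1) > 32 for integer n.
The largest n with value ≤ 32 is 4 (since 28 ≤ 32 < 45), so the first above is n = 5, value 45.

5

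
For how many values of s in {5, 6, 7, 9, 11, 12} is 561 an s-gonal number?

2

s = 5: P(5, 19) = 532 and P(5, 20) = 590; 561 is not s-gonal.
s = 6: P(6, 17) = 561. ✓
s = 7: P(7, 15) = 540 and P(7, 16) = 616; 561 is not s-gonal.
s = 9: P(9, 13) = 559 and P(9, 14) = 651; 561 is not s-gonal.
s = 11: P(11, 11) = 506 and P(11, 12) = 606; 561 is not s-gonal.
s = 12: P(12, 11) = 561. ✓
Hits: s ∈ {6, 12} → 2.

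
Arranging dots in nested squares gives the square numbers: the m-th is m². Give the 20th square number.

The 20th square number is n² with n = 20.
20² = 400.

400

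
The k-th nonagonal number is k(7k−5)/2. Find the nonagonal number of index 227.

The 227th nonagonal number is n(7n−5)/2 with n = 227.
227·(7·227 − 5)/2 = 227·1584/2 = 227·792 = 179784.

179784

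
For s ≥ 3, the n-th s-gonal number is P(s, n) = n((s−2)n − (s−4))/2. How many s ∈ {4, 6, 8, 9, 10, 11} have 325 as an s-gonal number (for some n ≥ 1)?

s = 4: P(4, 18) = 324 and P(4, 19) = 361; 325 is not s-gonal.
s = 6: P(6, 13) = 325. ✓
s = 8: P(8, 10) = 280 and P(8, 11) = 341; 325 is not s-gonal.
s = 9: P(9, 10) = 325. ✓
s = 10: P(10, 9) = 297 and P(10, 10) = 370; 325 is not s-gonal.
s = 11: P(11, 8) = 260 and P(11, 9) = 333; 325 is not s-gonal.
Hits: s ∈ {6, 9} → 2.

2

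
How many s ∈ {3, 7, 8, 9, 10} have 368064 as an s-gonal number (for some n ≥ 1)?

1

s = 3: P(3, 857) = 367653 and P(3, 858) = 368511; 368064 is not s-gonal.
s = 7: P(7, 384) = 368064. ✓
s = 8: P(8, 350) = 366800 and P(8, 351) = 368901; 368064 is not s-gonal.
s = 9: P(9, 324) = 366606 and P(9, 325) = 368875; 368064 is not s-gonal.
s = 10: P(10, 303) = 366327 and P(10, 304) = 368752; 368064 is not s-gonal.
Hits: s ∈ {7} → 1.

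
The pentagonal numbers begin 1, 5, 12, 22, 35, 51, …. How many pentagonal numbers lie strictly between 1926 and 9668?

44

The n-th pentagonal number is n(3n−1)/2.
Smallest index with value > 1926: n = 37 (giving 2035).
Largest index with value < 9668: n = 80 (giving 9560).
Indices 37 through 80: 44 terms.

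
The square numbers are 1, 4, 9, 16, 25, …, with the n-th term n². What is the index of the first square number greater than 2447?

50

Solve n² > 2447 for integer n.
The largest n with value ≤ 2447 is 49 (since 2401 ≤ 2447 < 2500), so the first above is n = 50, value 2500.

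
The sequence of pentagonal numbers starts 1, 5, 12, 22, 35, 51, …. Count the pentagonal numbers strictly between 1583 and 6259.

32

The n-th pentagonal number is n(3n−1)/2.
Smallest index with value > 1583: n = 33 (giving 1617).
Largest index with value < 6259: n = 64 (giving 6112).
Indices 33 through 64: 32 terms.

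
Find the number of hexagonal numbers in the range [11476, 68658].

The n-th hexagonal number is n(2n−1).
Smallest index with value ≥ 11476: n = 76 (giving 11476).
Largest index with value ≤ 68658: n = 185 (giving 68265).
Indices 76 through 185: 110 terms.

110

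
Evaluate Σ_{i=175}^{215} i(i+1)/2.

786380

Σ i(i+1)/2 = (Σi² + Σi) / 2 over i = 175..215.
Σi = 23220 − 15225 = 7995 and Σi² = 3335940 − 1771175 = 1564765.
(1·1564765 + 1·7995) / 2 = 1572760/2 = 786380.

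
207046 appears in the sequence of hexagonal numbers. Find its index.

322

Set n(2n−1) = 207046, giving 2n² − n − 207046 = 0.
So n = (1 + 1287) / 4 = 1288/4 = 322.
Check: 322·(2·322 − 1) = 207046. ✓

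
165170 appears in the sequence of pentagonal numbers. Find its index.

Set n(3n−1)/2 = 165170, giving 3n² − n − 330340 = 0.
The discriminant is 1 + 24·165170 = 3964081, and √3964081 = 1991.
So n = (1 + 1991) / 6 = 1992/6 = 332.
Check: 332·(3·332 − 1)/2 = 165170. ✓

332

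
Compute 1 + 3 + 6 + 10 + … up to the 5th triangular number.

35

Σ i(i+1)/2 = (Σi² + Σi) / 2 over i = 1..5.
Σi = 15 and Σi² = 55.
(1·55 + 1·15) / 2 = 70/2 = 35.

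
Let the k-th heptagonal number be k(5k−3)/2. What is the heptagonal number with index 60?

The 60th heptagonal number is n(5n−3)/2 with n = 60.
60·(5·60 − 3)/2 = 60·297/2 = 8910.

8910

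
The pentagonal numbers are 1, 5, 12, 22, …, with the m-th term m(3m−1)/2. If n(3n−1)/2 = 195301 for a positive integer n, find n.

Set n(3n−1)/2 = 195301, giving 3n² − n − 390602 = 0.
So n = (1 + 2165) / 6 = 2166/6 = 361.
Check: 361·(3·361 − 1)/2 = 195301. ✓

361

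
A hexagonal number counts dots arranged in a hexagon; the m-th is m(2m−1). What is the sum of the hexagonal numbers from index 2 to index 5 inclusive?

Σ i(2i−1) = 2Σi² − Σi over i = 2..5.
Σi = 15 − 1 = 14 and Σi² = 55 − 1 = 54.
2·54 − 1·14 = 94.

94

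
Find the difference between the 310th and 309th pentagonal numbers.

Consecutive pentagonal numbers differ by 3n − 2: here 3·310 − 2 = 928.

928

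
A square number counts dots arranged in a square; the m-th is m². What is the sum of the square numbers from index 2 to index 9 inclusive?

Σ_{i=2}^{9} i² = 285 − 1 = 284.

284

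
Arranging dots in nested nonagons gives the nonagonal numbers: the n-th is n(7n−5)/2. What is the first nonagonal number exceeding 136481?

136719

Solve n(7n−5)/2 > 136481 for integer n.
The largest n with value ≤ 136481 is 197 (since 135339 ≤ 136481 < 136719), so the first above is n = 198, value 136719.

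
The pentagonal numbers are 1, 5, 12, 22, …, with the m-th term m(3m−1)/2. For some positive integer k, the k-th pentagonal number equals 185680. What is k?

352

Set n(3n−1)/2 = 185680, giving 3n² − n − 371360 = 0.
The discriminant is 1 + 24·185680 = 4456321, and √4456321 = 2111.
So n = (1 + 2111) / 6 = 2112/6 = 352.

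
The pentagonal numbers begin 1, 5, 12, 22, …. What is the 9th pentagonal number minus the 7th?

9·(3·9 − 1)/2 = 117 and 7·(3·7 − 1)/2 = 70.
Difference: 117 − 70 = 47.

47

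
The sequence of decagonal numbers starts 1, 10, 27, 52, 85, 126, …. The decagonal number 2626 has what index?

26

Set n(4n−3) = 2626, giving 4n² − 3n − 2626 = 0.
The discriminant is 9 + 16·2626 = 42025, and √42025 = 205.
So n = (3 + 205) / 8 = 208/8 = 26.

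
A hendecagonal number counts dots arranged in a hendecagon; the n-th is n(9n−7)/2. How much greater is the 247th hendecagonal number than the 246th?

2215

Consecutive hendecagonal numbers differ by 9n − 8: here 9·247 − 8 = 2215.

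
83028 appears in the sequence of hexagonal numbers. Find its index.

Set n(2n−1) = 83028, giving 2n² − n − 83028 = 0.
The discriminant is 1 + 8·83028 = 664225, and √664225 = 815.
So n = (1 + 815) / 4 = 816/4 = 204.
Check: 204·(2·204 − 1) = 83028. ✓

204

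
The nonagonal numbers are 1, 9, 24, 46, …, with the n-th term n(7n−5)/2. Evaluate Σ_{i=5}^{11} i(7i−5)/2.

Σ i(7i−5)/2 = (7Σi² − 5Σi) / 2 over i = 5..11.
Σi = 66 − 10 = 56 and Σi² = 506 − 30 = 476.
(7·476 − 5·56) / 2 = 3052/2 = 1526.

1526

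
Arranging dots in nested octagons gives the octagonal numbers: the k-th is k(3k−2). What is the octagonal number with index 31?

The 31st octagonal number is n(3n−2) with n = 31.
31·(3·31 − 2) = 31·91 = 2821.

2821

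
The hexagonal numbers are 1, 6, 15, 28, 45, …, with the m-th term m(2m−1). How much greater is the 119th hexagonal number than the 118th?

Consecutive hexagonal numbers differ by 4n − 3: here 4·119 − 3 = 473.

473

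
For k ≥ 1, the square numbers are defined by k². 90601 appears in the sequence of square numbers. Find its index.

We need n² = 90601, so n = √90601 = 301.

301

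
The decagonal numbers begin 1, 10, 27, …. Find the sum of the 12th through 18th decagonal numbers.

Σ i(4i−3) = 4Σi² − 3Σi over i = 12..18.
Σi = 171 − 66 = 105 and Σi² = 2109 − 506 = 1603.
4·1603 − 3·105 = 6097.

6097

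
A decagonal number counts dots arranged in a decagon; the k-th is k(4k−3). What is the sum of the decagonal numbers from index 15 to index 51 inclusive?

174381

Σ i(4i−3) = 4Σi² − 3Σi over i = 15..51.
Σi = 1326 − 105 = 1221 and Σi² = 45526 − 1015 = 44511.
4·44511 − 3·1221 = 174381.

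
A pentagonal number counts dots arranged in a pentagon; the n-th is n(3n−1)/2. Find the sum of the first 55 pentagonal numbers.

84700

Σ i(3i−1)/2 = (3Σi² − Σi) / 2 over i = 1..55.
Σi = 1540 and Σi² = 56980.
(3·56980 − 1·1540) / 2 = 169400/2 = 84700.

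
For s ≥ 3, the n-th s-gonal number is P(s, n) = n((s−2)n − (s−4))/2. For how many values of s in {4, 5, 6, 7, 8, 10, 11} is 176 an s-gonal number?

s = 4: P(4, 13) = 169 and P(4, 14) = 196; 176 is not s-gonal.
s = 5: P(5, 11) = 176. ✓
s = 6: P(6, 9) = 153 and P(6, 10) = 190; 176 is not s-gonal.
s = 7: P(7, 8) = 148 and P(7, 9) = 189; 176 is not s-gonal.
s = 8: P(8, 8) = 176. ✓
s = 10: P(10, 7) = 175 and P(10, 8) = 232; 176 is not s-gonal.
s = 11: P(11, 6) = 141 and P(11, 7) = 196; 176 is not s-gonal.
Hits: s ∈ {5, 8} → 2.

2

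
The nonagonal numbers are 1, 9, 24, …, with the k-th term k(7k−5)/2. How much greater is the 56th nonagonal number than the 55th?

Consecutive nonagonal numbers differ by 7n − 6: here 7·56 − 6 = 386.

386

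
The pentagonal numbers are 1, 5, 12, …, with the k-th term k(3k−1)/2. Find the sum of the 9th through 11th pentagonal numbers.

Σ i(3i−1)/2 = (3Σi² − Σi) / 2 over i = 9..11.
Σi = 66 − 36 = 30 and Σi² = 506 − 204 = 302.
(3·302 − 1·30) / 2 = 876/2 = 438.

438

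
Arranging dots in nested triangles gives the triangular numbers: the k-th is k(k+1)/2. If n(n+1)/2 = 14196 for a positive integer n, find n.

168

Set n(n+1)/2 = 14196, giving n² + n − 28392 = 0.
The discriminant is 1 + 8·14196 = 113569, and √113569 = 337.
So n = (-1 + 337) / 2 = 336/2 = 168.
Check: 168·169/2 = 14196. ✓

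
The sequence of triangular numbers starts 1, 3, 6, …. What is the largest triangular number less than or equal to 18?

15

Solve n(n+1)/2 ≤ 18 for integer n.
n = 5 gives 15 ≤ 18, while n = 6 gives 21 > 18; so the answer is 15.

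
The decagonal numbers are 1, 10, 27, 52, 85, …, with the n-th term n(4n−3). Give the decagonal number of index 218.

189442

218·(4·218 − 3) = 218·869 = 189442.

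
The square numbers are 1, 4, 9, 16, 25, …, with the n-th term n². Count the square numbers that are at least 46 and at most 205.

8

The n-th square number is n².
Smallest index with value ≥ 46: n = 7 (giving 49).
Largest index with value ≤ 205: n = 14 (giving 196).
Indices 7 through 14: 8 terms.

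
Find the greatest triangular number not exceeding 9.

Solve n(n+1)/2 ≤ 9 for integer n.
n = 3 gives 6 ≤ 9, while n = 4 gives 10 > 9; so the answer is 6.

6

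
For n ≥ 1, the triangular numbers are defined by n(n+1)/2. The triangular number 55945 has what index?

334

Set n(n+1)/2 = 55945, giving n² + n − 111890 = 0.
The discriminant is 1 + 8·55945 = 447561, and √447561 = 669.
So n = (-1 + 669) / 2 = 668/2 = 334.
Check: 334·335/2 = 55945. ✓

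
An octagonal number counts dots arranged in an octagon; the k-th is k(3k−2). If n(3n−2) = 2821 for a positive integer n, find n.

31

Set n(3n−2) = 2821, giving 3n² − 2n − 2821 = 0.
The discriminant is 4 + 12·2821 = 33856, and √33856 = 184.
So n = (2 + 184) / 6 = 186/6 = 31.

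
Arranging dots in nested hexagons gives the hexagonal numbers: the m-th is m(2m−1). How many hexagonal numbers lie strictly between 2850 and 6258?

The n-th hexagonal number is n(2n−1).
Smallest index with value > 2850: n = 39 (giving 3003).
Largest index with value < 6258: n = 56 (giving 6216).
Indices 39 through 56: 18 terms.

18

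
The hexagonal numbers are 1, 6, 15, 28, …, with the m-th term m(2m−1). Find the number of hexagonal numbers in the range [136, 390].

The n-th hexagonal number is n(2n−1).
Smallest index with value ≥ 136: n = 9 (giving 153).
Largest index with value ≤ 390: n = 14 (giving 378).
Indices 9 through 14: 6 terms.

6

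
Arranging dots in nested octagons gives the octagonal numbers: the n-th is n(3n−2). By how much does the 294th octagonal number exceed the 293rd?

1759

Consecutive octagonal numbers differ by 6n − 5: here 6·294 − 5 = 1759.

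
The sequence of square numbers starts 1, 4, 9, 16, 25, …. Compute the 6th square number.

The 6th square number is n² with n = 6.
6² = 36.

36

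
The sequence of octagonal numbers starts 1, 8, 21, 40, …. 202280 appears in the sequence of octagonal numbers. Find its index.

Set n(3n−2) = 202280, giving 3n² − 2n − 202280 = 0.
So n = (2 + 1558) / 6 = 1560/6 = 260.

260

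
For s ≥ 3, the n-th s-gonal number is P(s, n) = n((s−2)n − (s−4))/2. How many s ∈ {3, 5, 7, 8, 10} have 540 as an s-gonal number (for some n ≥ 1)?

s = 3: P(3, 32) = 528 and P(3, 33) = 561; 540 is not s-gonal.
s = 5: P(5, 19) = 532 and P(5, 20) = 590; 540 is not s-gonal.
s = 7: P(7, 15) = 540. ✓
s = 8: P(8, 13) = 481 and P(8, 14) = 560; 540 is not s-gonal.
s = 10: P(10, 12) = 540. ✓
Hits: s ∈ {7, 10} → 2.

2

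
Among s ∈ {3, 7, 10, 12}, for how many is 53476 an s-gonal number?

s = 3: P(3, 326) = 53301 and P(3, 327) = 53628; 53476 is not s-gonal.
s = 7: P(7, 146) = 53071 and P(7, 147) = 53802; 53476 is not s-gonal.
s = 10: P(10, 116) = 53476. ✓
s = 12: P(12, 103) = 52633 and P(12, 104) = 53664; 53476 is not s-gonal.
Hits: s ∈ {10} → 1.

1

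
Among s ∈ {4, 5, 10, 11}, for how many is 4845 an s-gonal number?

s = 4: P(4, 69) = 4761 and P(4, 70) = 4900; 4845 is not s-gonal.
s = 5: P(5, 57) = 4845. ✓
s = 10: P(10, 35) = 4795 and P(10, 36) = 5076; 4845 is not s-gonal.
s = 11: P(11, 33) = 4785 and P(11, 34) = 5083; 4845 is not s-gonal.
Hits: s ∈ {5} → 1.

1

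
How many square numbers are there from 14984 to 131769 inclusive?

241

The n-th square number is n².
Smallest index with value ≥ 14984: n = 123 (giving 15129).
Largest index with value ≤ 131769: n = 363 (giving 131769).
Indices 123 through 363: 241 terms.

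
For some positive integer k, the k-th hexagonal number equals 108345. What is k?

233

Set n(2n−1) = 108345, giving 2n² − n − 108345 = 0.
The discriminant is 1 + 8·108345 = 866761, and √866761 = 931.
So n = (1 + 931) / 4 = 932/4 = 233.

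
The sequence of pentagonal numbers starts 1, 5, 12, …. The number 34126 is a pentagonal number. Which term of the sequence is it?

Set n(3n−1)/2 = 34126, giving 3n² − n − 68252 = 0.
The discriminant is 1 + 24·34126 = 819025, and √819025 = 905.
So n = (1 + 905) / 6 = 906/6 = 151.
Check: 151·(3·151 − 1)/2 = 34126. ✓

151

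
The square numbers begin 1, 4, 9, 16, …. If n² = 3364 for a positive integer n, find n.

58

We need n² = 3364, so n = √3364 = 58.
Check: 58² = 3364. ✓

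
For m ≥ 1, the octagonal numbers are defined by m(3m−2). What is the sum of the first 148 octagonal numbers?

Σ i(3i−2) = 3Σi² − 2Σi over i = 1..148.
Σi = 11026 and Σi² = 1091574.
3·1091574 − 2·11026 = 3252670.

3252670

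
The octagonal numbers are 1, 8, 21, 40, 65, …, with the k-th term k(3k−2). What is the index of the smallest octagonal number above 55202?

136

Solve n(3n−2) > 55202 for integer n.
The largest n with value ≤ 55202 is 135 (since 54405 ≤ 55202 < 55216), so the first above is n = 136, value 55216.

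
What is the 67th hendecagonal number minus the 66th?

Consecutive hendecagonal numbers differ by 9n − 8: here 9·67 − 8 = 595.

595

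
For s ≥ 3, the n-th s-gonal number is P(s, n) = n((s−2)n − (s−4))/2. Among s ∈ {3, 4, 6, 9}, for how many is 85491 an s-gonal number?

s = 3: P(3, 413) = 85491. ✓
s = 4: P(4, 292) = 85264 and P(4, 293) = 85849; 85491 is not s-gonal.
s = 6: P(6, 207) = 85491. ✓
s = 9: P(9, 156) = 84786 and P(9, 157) = 85879; 85491 is not s-gonal.
Hits: s ∈ {3, 6} → 2.

2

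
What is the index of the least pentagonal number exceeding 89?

Solve n(3n−1)/2 > 89 for integer n.
The largest n with value ≤ 89 is 7 (since 70 ≤ 89 < 92), so the first above is n = 8, value 92.

8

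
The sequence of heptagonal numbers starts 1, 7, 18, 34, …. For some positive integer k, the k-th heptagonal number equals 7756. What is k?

Set n(5n−3)/2 = 7756, giving 5n² − 3n − 15512 = 0.
The discriminant is 9 + 40·7756 = 310249, and √310249 = 557.
So n = (3 + 557) / 10 = 560/10 = 56.

56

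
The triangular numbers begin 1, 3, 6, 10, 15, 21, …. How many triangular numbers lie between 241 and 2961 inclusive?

The n-th triangular number is n(n+1)/2.
Smallest index with value ≥ 241: n = 22 (giving 253).
Largest index with value ≤ 2961: n = 76 (giving 2926).
Indices 22 through 76: 55 terms.

55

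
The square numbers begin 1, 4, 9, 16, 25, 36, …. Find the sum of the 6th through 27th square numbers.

Σ_{i=6}^{27} i² = 6930 − 55 = 6875.

6875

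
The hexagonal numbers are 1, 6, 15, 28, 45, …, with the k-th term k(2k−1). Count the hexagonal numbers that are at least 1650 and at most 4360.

18

The n-th hexagonal number is n(2n−1).
Smallest index with value ≥ 1650: n = 29 (giving 1653).
Largest index with value ≤ 4360: n = 46 (giving 4186).
Indices 29 through 46: 18 terms.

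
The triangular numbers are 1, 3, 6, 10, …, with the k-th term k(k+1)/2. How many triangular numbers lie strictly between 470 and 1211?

18

The n-th triangular number is n(n+1)/2.
Smallest index with value > 470: n = 31 (giving 496).
Largest index with value < 1211: n = 48 (giving 1176).
Indices 31 through 48: 18 terms.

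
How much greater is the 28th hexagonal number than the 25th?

315

28·(2·28 − 1) = 1540 and 25·(2·25 − 1) = 1225.
Difference: 1540 − 1225 = 315.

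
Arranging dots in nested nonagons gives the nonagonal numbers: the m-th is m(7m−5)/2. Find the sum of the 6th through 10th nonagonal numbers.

1055

Σ i(7i−5)/2 = (7Σi² − 5Σi) / 2 over i = 6..10.
Σi = 55 − 15 = 40 and Σi² = 385 − 55 = 330.
(7·330 − 5·40) / 2 = 2110/2 = 1055.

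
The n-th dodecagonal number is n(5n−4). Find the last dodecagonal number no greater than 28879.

Solve n(5n−4) ≤ 28879 for integer n.
n = 76 gives 28576 ≤ 28879, while n = 77 gives 29337 > 28879; so the answer is 28576.

28576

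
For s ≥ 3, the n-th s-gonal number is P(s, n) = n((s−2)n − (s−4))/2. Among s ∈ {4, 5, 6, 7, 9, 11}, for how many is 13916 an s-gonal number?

1

s = 4: P(4, 117) = 13689 and P(4, 118) = 13924; 13916 is not s-gonal.
s = 5: P(5, 96) = 13776 and P(5, 97) = 14065; 13916 is not s-gonal.
s = 6: P(6, 83) = 13695 and P(6, 84) = 14028; 13916 is not s-gonal.
s = 7: P(7, 74) = 13579 and P(7, 75) = 13950; 13916 is not s-gonal.
s = 9: P(9, 63) = 13734 and P(9, 64) = 14176; 13916 is not s-gonal.
s = 11: P(11, 56) = 13916. ✓
Hits: s ∈ {11} → 1.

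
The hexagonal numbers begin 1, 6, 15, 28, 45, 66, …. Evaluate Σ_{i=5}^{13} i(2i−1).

Σ i(2i−1) = 2Σi² − Σi over i = 5..13.
Σi = 91 − 10 = 81 and Σi² = 819 − 30 = 789.
2·789 − 1·81 = 1497.

1497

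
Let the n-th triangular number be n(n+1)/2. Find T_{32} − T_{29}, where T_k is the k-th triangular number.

93

32·33/2 = 528 and 29·30/2 = 435.
Difference: 528 − 435 = 93.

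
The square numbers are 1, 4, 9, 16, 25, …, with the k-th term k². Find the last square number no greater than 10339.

Solve n² ≤ 10339 for integer n.
n = 101 gives 10201 ≤ 10339, while n = 102 gives 10404 > 10339; so the answer is 10201.

10201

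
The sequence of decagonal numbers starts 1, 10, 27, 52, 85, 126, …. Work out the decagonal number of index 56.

The 56th decagonal number is n(4n−3) with n = 56.
56·(4·56 − 3) = 56·221 = 12376.

12376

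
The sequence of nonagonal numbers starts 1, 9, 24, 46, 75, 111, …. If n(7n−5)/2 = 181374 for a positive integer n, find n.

228

Set n(7n−5)/2 = 181374, giving 7n² − 5n − 362748 = 0.
The discriminant is 25 + 56·181374 = 10156969, and √10156969 = 3187.
So n = (5 + 3187) / 14 = 3192/14 = 228.
Check: 228·(7·228 − 5)/2 = 181374. ✓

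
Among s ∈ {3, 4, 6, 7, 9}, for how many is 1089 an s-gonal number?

2

s = 3: P(3, 46) = 1081 and P(3, 47) = 1128; 1089 is not s-gonal.
s = 4: P(4, 33) = 1089. ✓
s = 6: P(6, 23) = 1035 and P(6, 24) = 1128; 1089 is not s-gonal.
s = 7: P(7, 21) = 1071 and P(7, 22) = 1177; 1089 is not s-gonal.
s = 9: P(9, 18) = 1089. ✓
Hits: s ∈ {4, 9} → 2.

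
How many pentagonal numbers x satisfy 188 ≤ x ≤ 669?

The n-th pentagonal number is n(3n−1)/2.
Smallest index with value ≥ 188: n = 12 (giving 210).
Largest index with value ≤ 669: n = 21 (giving 651).
Indices 12 through 21: 10 terms.

10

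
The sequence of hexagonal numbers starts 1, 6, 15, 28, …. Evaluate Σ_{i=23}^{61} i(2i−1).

Σ i(2i−1) = 2Σi² − Σi over i = 23..61.
Σi = 1891 − 253 = 1638 and Σi² = 77531 − 3795 = 73736.
2·73736 − 1·1638 = 145834.

145834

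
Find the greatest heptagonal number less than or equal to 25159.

24850

Solve n(5n−3)/2 ≤ 25159 for integer n.
n = 100 gives 24850 ≤ 25159, while n = 101 gives 25351 > 25159; so the answer is 24850.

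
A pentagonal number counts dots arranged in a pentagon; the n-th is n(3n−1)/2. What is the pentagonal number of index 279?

279·(3·279 − 1)/2 = 279·836/2 = 279·418 = 116622.

116622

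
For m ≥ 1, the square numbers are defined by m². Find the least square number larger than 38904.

Solve n² > 38904 for integer n.
The largest n with value ≤ 38904 is 197 (since 38809 ≤ 38904 < 39204), so the first above is n = 198, value 39204.

39204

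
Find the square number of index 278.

77284

The 278th square number is n² with n = 278.
278² = 77284.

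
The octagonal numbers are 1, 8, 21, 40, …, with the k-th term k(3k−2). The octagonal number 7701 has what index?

Set n(3n−2) = 7701, giving 3n² − 2n − 7701 = 0.
So n = (2 + 304) / 6 = 306/6 = 51.
Check: 51·(3·51 − 2) = 7701. ✓

51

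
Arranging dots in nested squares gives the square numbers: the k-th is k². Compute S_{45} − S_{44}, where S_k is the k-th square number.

89

n² − (n−1)² = 2n − 1, so 45² − 44² = 2·45 − 1 = 89.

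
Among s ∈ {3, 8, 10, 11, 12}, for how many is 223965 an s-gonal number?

s = 3: P(3, 668) = 223446 and P(3, 669) = 224115; 223965 is not s-gonal.
s = 8: P(8, 273) = 223041 and P(8, 274) = 224680; 223965 is not s-gonal.
s = 10: P(10, 237) = 223965. ✓
s = 11: P(11, 223) = 223000 and P(11, 224) = 225008; 223965 is not s-gonal.
s = 12: P(12, 212) = 223872 and P(12, 213) = 225993; 223965 is not s-gonal.
Hits: s ∈ {10} → 1.

1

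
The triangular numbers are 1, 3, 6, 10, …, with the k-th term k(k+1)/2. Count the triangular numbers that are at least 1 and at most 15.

5

The n-th triangular number is n(n+1)/2.
Smallest index with value ≥ 1: n = 1 (giving 1).
Largest index with value ≤ 15: n = 5 (giving 15).
Indices 1 through 5: 5 terms.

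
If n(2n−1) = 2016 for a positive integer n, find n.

32

Set n(2n−1) = 2016, giving 2n² − n − 2016 = 0.
The discriminant is 1 + 8·2016 = 16129, and √16129 = 127.
So n = (1 + 127) / 4 = 128/4 = 32.
Check: 32·(2·32 − 1) = 2016. ✓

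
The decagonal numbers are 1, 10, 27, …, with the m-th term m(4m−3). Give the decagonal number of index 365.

The 365th decagonal number is n(4n−3) with n = 365.
365·(4·365 − 3) = 365·1457 = 531805.

531805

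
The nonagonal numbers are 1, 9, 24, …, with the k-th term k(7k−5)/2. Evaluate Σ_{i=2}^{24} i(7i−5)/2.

Σ i(7i−5)/2 = (7Σi² − 5Σi) / 2 over i = 2..24.
Σi = 300 − 1 = 299 and Σi² = 4900 − 1 = 4899.
(7·4899 − 5·299) / 2 = 32798/2 = 16399.

16399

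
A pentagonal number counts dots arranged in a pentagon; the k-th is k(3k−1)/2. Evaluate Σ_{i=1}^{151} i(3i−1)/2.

Σ i(3i−1)/2 = (3Σi² − Σi) / 2 over i = 1..151.
Σi = 11476 and Σi² = 1159076.
(3·1159076 − 1·11476) / 2 = 3465752/2 = 1732876.

1732876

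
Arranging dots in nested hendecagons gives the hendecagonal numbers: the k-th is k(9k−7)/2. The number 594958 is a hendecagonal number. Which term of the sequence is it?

364

Set n(9n−7)/2 = 594958, giving 9n² − 7n − 1189916 = 0.
So n = (7 + 6545) / 18 = 6552/18 = 364.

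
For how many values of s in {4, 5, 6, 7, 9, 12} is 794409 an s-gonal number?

1

s = 4: P(4, 891) = 793881 and P(4, 892) = 795664; 794409 is not s-gonal.
s = 5: P(5, 727) = 792430 and P(5, 728) = 794612; 794409 is not s-gonal.
s = 6: P(6, 630) = 793170 and P(6, 631) = 795691; 794409 is not s-gonal.
s = 7: P(7, 564) = 794394 and P(7, 565) = 797215; 794409 is not s-gonal.
s = 9: P(9, 476) = 791826 and P(9, 477) = 795159; 794409 is not s-gonal.
s = 12: P(12, 399) = 794409. ✓
Hits: s ∈ {12} → 1.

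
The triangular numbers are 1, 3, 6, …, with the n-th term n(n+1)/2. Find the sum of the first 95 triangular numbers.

Σ i(i+1)/2 = (Σi² + Σi) / 2 over i = 1..95.
Σi = 4560 and Σi² = 290320.
(1·290320 + 1·4560) / 2 = 294880/2 = 147440.

147440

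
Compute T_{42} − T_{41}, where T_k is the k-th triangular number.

42

Consecutive triangular numbers differ by n: T_{42} − T_{41} = 42.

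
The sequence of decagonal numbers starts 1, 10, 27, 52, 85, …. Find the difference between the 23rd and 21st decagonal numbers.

23·(4·23 − 3) = 2047 and 21·(4·21 − 3) = 1701.
Difference: 2047 − 1701 = 346.

346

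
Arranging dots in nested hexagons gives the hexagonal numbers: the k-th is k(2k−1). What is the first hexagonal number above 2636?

2701

Solve n(2n−1) > 2636 for integer n.
The largest n with value ≤ 2636 is 36 (since 2556 ≤ 2636 < 2701), so the first above is n = 37, value 2701.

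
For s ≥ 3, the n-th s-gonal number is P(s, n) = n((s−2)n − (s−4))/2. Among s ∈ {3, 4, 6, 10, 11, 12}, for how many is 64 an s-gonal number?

s = 3: P(3, 10) = 55 and P(3, 11) = 66; 64 is not s-gonal.
s = 4: P(4, 8) = 64. ✓
s = 6: P(6, 5) = 45 and P(6, 6) = 66; 64 is not s-gonal.
s = 10: P(10, 4) = 52 and P(10, 5) = 85; 64 is not s-gonal.
s = 11: P(11, 4) = 58 and P(11, 5) = 95; 64 is not s-gonal.
s = 12: P(12, 4) = 64. ✓
Hits: s ∈ {4, 12} → 2.

2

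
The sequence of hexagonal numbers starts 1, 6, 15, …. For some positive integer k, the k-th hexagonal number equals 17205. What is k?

93

Set n(2n−1) = 17205, giving 2n² − n − 17205 = 0.
The discriminant is 1 + 8·17205 = 137641, and √137641 = 371.
So n = (1 + 371) / 4 = 372/4 = 93.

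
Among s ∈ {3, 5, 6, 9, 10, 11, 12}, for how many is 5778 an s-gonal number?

2

s = 3: P(3, 107) = 5778. ✓
s = 5: P(5, 62) = 5735 and P(5, 63) = 5922; 5778 is not s-gonal.
s = 6: P(6, 54) = 5778. ✓
s = 9: P(9, 40) = 5500 and P(9, 41) = 5781; 5778 is not s-gonal.
s = 10: P(10, 38) = 5662 and P(10, 39) = 5967; 5778 is not s-gonal.
s = 11: P(11, 36) = 5706 and P(11, 37) = 6031; 5778 is not s-gonal.
s = 12: P(12, 34) = 5644 and P(12, 35) = 5985; 5778 is not s-gonal.
Hits: s ∈ {3, 6} → 2.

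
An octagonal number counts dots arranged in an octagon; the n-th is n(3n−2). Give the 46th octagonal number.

The 46th octagonal number is n(3n−2) with n = 46.
46·(3·46 − 2) = 46·136 = 6256.

6256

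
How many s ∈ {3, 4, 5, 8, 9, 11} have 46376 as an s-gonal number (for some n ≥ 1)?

1

s = 3: P(3, 304) = 46360 and P(3, 305) = 46665; 46376 is not s-gonal.
s = 4: P(4, 215) = 46225 and P(4, 216) = 46656; 46376 is not s-gonal.
s = 5: P(5, 176) = 46376. ✓
s = 8: P(8, 124) = 45880 and P(8, 125) = 46625; 46376 is not s-gonal.
s = 9: P(9, 115) = 46000 and P(9, 116) = 46806; 46376 is not s-gonal.
s = 11: P(11, 101) = 45551 and P(11, 102) = 46461; 46376 is not s-gonal.
Hits: s ∈ {5} → 1.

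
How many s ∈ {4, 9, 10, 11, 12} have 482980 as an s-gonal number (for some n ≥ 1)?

s = 4: P(4, 694) = 481636 and P(4, 695) = 483025; 482980 is not s-gonal.
s = 9: P(9, 371) = 480816 and P(9, 372) = 483414; 482980 is not s-gonal.
s = 10: P(10, 347) = 480595 and P(10, 348) = 483372; 482980 is not s-gonal.
s = 11: P(11, 328) = 482980. ✓
s = 12: P(12, 311) = 482361 and P(12, 312) = 485472; 482980 is not s-gonal.
Hits: s ∈ {11} → 1.

1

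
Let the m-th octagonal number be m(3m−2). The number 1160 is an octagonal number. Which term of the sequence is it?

20

Set n(3n−2) = 1160, giving 3n² − 2n − 1160 = 0.
So n = (2 + 118) / 6 = 120/6 = 20.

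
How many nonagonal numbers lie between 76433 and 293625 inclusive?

142

The n-th nonagonal number is n(7n−5)/2.
Smallest index with value ≥ 76433: n = 149 (giving 77331).
Largest index with value ≤ 293625: n = 290 (giving 293625).
Indices 149 through 290: 142 terms.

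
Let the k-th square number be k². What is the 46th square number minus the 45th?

91

n² − (n−1)² = 2n − 1, so 46² − 45² = 2·46 − 1 = 91.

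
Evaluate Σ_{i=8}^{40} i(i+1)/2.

11396

Σ i(i+1)/2 = (Σi² + Σi) / 2 over i = 8..40.
Σi = 820 − 28 = 792 and Σi² = 22140 − 140 = 22000.
(1·22000 + 1·792) / 2 = 22792/2 = 11396.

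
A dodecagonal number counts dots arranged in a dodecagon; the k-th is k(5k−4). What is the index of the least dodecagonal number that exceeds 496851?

316

Solve n(5n−4) > 496851 for integer n.
The largest n with value ≤ 496851 is 315 (since 494865 ≤ 496851 < 498016), so the first above is n = 316, value 498016.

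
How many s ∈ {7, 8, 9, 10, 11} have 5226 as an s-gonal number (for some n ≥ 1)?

1

s = 7: P(7, 46) = 5221 and P(7, 47) = 5452; 5226 is not s-gonal.
s = 8: P(8, 42) = 5208 and P(8, 43) = 5461; 5226 is not s-gonal.
s = 9: P(9, 39) = 5226. ✓
s = 10: P(10, 36) = 5076 and P(10, 37) = 5365; 5226 is not s-gonal.
s = 11: P(11, 34) = 5083 and P(11, 35) = 5390; 5226 is not s-gonal.
Hits: s ∈ {9} → 1.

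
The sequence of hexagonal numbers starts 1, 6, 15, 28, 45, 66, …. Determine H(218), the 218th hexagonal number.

94830

The 218th hexagonal number is n(2n−1) with n = 218.
218·(2·218 − 1) = 218·435 = 94830.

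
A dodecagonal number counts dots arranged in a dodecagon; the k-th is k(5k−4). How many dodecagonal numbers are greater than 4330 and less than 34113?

The n-th dodecagonal number is n(5n−4).
Smallest index with value > 4330: n = 30 (giving 4380).
Largest index with value < 34113: n = 82 (giving 33292).
Indices 30 through 82: 53 terms.

53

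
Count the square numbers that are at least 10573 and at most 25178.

56

The n-th square number is n².
Smallest index with value ≥ 10573: n = 103 (giving 10609).
Largest index with value ≤ 25178: n = 158 (giving 24964).
Indices 103 through 158: 56 terms.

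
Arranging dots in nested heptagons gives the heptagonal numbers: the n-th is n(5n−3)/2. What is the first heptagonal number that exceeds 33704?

Solve n(5n−3)/2 > 33704 for integer n.
The largest n with value ≤ 33704 is 116 (since 33466 ≤ 33704 < 34047), so the first above is n = 117, value 34047.

34047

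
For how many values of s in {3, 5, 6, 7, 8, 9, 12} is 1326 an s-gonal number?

2

s = 3: P(3, 51) = 1326. ✓
s = 5: P(5, 29) = 1247 and P(5, 30) = 1335; 1326 is not s-gonal.
s = 6: P(6, 26) = 1326. ✓
s = 7: P(7, 23) = 1288 and P(7, 24) = 1404; 1326 is not s-gonal.
s = 8: P(8, 21) = 1281 and P(8, 22) = 1408; 1326 is not s-gonal.
s = 9: P(9, 19) = 1216 and P(9, 20) = 1350; 1326 is not s-gonal.
s = 12: P(12, 16) = 1216 and P(12, 17) = 1377; 1326 is not s-gonal.
Hits: s ∈ {3, 6} → 2.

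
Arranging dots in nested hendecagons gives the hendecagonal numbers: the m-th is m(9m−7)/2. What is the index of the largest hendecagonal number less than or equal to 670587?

386

Solve n(9n−7)/2 ≤ 670587 for integer n.
n = 386 gives 669131 ≤ 670587, while n = 387 gives 672606 > 670587; so the answer is index 386.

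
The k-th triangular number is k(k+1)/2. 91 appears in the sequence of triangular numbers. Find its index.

Set n(n+1)/2 = 91, giving n² + n − 182 = 0.
The discriminant is 1 + 8·91 = 729, and √729 = 27.
So n = (-1 + 27) / 2 = 26/2 = 13.

13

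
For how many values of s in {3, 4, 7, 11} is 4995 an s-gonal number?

1

s = 3: P(3, 99) = 4950 and P(3, 100) = 5050; 4995 is not s-gonal.
s = 4: P(4, 70) = 4900 and P(4, 71) = 5041; 4995 is not s-gonal.
s = 7: P(7, 45) = 4995. ✓
s = 11: P(11, 33) = 4785 and P(11, 34) = 5083; 4995 is not s-gonal.
Hits: s ∈ {7} → 1.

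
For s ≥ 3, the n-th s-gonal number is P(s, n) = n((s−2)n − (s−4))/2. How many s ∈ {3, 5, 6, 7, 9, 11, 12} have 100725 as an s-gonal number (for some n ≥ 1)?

s = 3: P(3, 448) = 100576 and P(3, 449) = 101025; 100725 is not s-gonal.
s = 5: P(5, 259) = 100492 and P(5, 260) = 101270; 100725 is not s-gonal.
s = 6: P(6, 224) = 100128 and P(6, 225) = 101025; 100725 is not s-gonal.
s = 7: P(7, 201) = 100701 and P(7, 202) = 101707; 100725 is not s-gonal.
s = 9: P(9, 170) = 100725. ✓
s = 11: P(11, 150) = 100725. ✓
s = 12: P(12, 142) = 100252 and P(12, 143) = 101673; 100725 is not s-gonal.
Hits: s ∈ {9, 11} → 2.

2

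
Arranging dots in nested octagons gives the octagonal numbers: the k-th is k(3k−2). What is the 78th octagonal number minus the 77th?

463

Consecutive octagonal numbers differ by 6n − 5: here 6·78 − 5 = 463.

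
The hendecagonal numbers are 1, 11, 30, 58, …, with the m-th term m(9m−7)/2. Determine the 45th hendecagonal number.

8955

The 45th hendecagonal number is n(9n−7)/2 with n = 45.
45·(9·45 − 7)/2 = 45·398/2 = 45·199 = 8955.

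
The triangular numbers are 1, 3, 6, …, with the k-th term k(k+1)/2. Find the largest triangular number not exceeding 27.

21

Solve n(n+1)/2 ≤ 27 for integer n.
n = 6 gives 21 ≤ 27, while n = 7 gives 28 > 27; so the answer is 21.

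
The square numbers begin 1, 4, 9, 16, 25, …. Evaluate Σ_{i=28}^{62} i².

Σ_{i=28}^{62} i² = 81375 − 6930 = 74445.

74445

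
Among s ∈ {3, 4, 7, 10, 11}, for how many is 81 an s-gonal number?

2

s = 3: P(3, 12) = 78 and P(3, 13) = 91; 81 is not s-gonal.
s = 4: P(4, 9) = 81. ✓
s = 7: P(7, 6) = 81. ✓
s = 10: P(10, 4) = 52 and P(10, 5) = 85; 81 is not s-gonal.
s = 11: P(11, 4) = 58 and P(11, 5) = 95; 81 is not s-gonal.
Hits: s ∈ {4, 7} → 2.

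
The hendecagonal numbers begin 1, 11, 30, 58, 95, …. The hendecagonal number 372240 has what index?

288

Set n(9n−7)/2 = 372240, giving 9n² − 7n − 744480 = 0.
The discriminant is 49 + 72·372240 = 26801329, and √26801329 = 5177.
So n = (7 + 5177) / 18 = 5184/18 = 288.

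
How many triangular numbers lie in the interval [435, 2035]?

The n-th triangular number is n(n+1)/2.
Smallest index with value ≥ 435: n = 29 (giving 435).
Largest index with value ≤ 2035: n = 63 (giving 2016).
Indices 29 through 63: 35 terms.

35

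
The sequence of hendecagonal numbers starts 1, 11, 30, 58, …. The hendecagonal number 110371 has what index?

157

Set n(9n−7)/2 = 110371, giving 9n² − 7n − 220742 = 0.
The discriminant is 49 + 72·110371 = 7946761, and √7946761 = 2819.
So n = (7 + 2819) / 18 = 2826/18 = 157.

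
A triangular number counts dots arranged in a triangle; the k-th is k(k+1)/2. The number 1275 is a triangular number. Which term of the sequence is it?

50

Set n(n+1)/2 = 1275, giving n² + n − 2550 = 0.
So n = (-1 + 101) / 2 = 100/2 = 50.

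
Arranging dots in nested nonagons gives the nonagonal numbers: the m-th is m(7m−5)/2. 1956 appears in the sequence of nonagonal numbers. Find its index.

Set n(7n−5)/2 = 1956, giving 7n² − 5n − 3912 = 0.
So n = (5 + 331) / 14 = 336/14 = 24.
Check: 24·(7·24 − 5)/2 = 1956. ✓

24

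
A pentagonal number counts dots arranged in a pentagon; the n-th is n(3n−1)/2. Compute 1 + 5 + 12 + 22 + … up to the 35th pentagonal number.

Σ i(3i−1)/2 = (3Σi² − Σi) / 2 over i = 1..35.
Σi = 630 and Σi² = 14910.
(3·14910 − 1·630) / 2 = 44100/2 = 22050.

22050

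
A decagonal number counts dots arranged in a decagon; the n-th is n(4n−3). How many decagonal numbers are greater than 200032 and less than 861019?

The n-th decagonal number is n(4n−3).
Smallest index with value > 200032: n = 225 (giving 201825).
Largest index with value < 861019: n = 464 (giving 859792).
Indices 225 through 464: 240 terms.

240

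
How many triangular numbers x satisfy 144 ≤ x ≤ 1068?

The n-th triangular number is n(n+1)/2.
Smallest index with value ≥ 144: n = 17 (giving 153).
Largest index with value ≤ 1068: n = 45 (giving 1035).
Indices 17 through 45: 29 terms.

29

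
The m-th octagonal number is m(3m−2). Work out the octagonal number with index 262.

The 262nd octagonal number is n(3n−2) with n = 262.
262·(3·262 − 2) = 262·784 = 205408.

205408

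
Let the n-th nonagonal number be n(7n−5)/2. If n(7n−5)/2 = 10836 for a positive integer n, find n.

Set n(7n−5)/2 = 10836, giving 7n² − 5n − 21672 = 0.
The discriminant is 25 + 56·10836 = 606841, and √606841 = 779.
So n = (5 + 779) / 14 = 784/14 = 56.
Check: 56·(7·56 − 5)/2 = 10836. ✓

56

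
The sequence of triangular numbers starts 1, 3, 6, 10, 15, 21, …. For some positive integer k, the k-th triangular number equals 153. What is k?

Set n(n+1)/2 = 153, giving n² + n − 306 = 0.
The discriminant is 1 + 8·153 = 1225, and √1225 = 35.
So n = (-1 + 35) / 2 = 34/2 = 17.
Check: 17·18/2 = 153. ✓

17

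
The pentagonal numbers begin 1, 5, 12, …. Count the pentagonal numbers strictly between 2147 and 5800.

The n-th pentagonal number is n(3n−1)/2.
Smallest index with value > 2147: n = 39 (giving 2262).
Largest index with value < 5800: n = 62 (giving 5735).
Indices 39 through 62: 24 terms.

24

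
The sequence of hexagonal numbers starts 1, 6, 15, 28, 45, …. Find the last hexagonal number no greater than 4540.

4371

Solve n(2n−1) ≤ 4540 for integer n.
n = 47 gives 4371 ≤ 4540, while n = 48 gives 4560 > 4540; so the answer is 4371.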